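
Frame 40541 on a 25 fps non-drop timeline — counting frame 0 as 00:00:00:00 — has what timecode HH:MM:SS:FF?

40541 ÷ 25 = 1621 full seconds, remainder 16 frames.
1621 s = 0 h 27 min 1 s.
Timecode: 00:27:01:16.

00:27:01:16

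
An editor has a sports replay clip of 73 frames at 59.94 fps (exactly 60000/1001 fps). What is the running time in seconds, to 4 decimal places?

1.2179 seconds

Running time = 73 × 1001/60000 = 73073/60000 s ≈ 1.2179 s.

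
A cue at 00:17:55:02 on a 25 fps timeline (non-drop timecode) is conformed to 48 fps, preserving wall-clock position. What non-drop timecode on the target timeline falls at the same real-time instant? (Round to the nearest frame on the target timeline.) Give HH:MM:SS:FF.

Source frame index: (0×3600 + 17×60 + 55) × 25 + 2 = 26877.
Real time: 26877 / (25) = 26877/25 s.
Target frame: (26877/25) × (48) = 1290096/25 ≈ 51603.840 → 51604.
At 48 labels/s: frame 51604 → 00:17:55:04.

00:17:55:04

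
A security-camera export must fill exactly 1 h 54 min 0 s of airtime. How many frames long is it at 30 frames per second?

205200 frames

1 h 54 min 0 s = 6840 s.
Frames = 6840 × 30 = 205200.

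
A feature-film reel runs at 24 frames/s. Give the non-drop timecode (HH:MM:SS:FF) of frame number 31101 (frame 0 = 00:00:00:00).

00:21:35:21

31101 ÷ 24 = 1295 full seconds, remainder 21 frames.
1295 s = 0 h 21 min 35 s.
Timecode: 00:21:35:21.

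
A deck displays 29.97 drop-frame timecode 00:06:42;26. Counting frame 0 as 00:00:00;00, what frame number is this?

Complete 10-minute blocks: 0, each 17982 frames → 0.
Remaining 6 whole minutes in the current block: 1800 + 5 × 1798 = 10790 frames.
Within the current minute: 42 × 30 + 26 − 2 = 1284 (labels ;00/;01 skipped at this minute). Total = 0 + 10790 + 1284 = 12074.

12074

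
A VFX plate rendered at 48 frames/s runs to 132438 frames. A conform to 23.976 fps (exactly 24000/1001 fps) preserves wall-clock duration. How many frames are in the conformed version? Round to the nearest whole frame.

Frames at target rate = 132438 × (24000/1001) / (48) = 66219000/1001 ≈ 66152.847.
Nearest whole frame: 66153.

66153 frames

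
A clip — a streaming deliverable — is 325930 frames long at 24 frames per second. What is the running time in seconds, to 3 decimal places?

13580.417 seconds

Running time = 325930 × 1/24 = 162965/12 s ≈ 13580.417 s.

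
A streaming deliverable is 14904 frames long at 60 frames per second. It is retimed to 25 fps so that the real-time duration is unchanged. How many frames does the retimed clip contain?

6210 frames

Target frames = source frames × (target rate / source rate) = 14904 × (25)/(60) = 14904 × 5/12 = 6210.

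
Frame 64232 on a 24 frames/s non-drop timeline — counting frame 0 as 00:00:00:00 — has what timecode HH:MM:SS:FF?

64232 ÷ 24 = 2676 full seconds, remainder 8 frames.
2676 s = 0 h 44 min 36 s.
Timecode: 00:44:36:08.

00:44:36:08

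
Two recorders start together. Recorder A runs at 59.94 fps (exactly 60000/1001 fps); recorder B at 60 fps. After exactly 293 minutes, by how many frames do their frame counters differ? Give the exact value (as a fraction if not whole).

1054800/1001 frames

293 min = 17580 s.
A emits 60000/1001 × 17580 = 1054800000/1001 frames; B emits 60 × 17580 = 1054800.
Difference = 1054800/1001 frames (≈ 1053.7463); B is ahead of A.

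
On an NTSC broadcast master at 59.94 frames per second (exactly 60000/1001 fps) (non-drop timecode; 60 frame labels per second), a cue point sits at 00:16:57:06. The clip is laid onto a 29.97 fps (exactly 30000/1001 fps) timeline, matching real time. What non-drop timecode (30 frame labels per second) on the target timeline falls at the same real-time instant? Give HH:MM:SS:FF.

00:16:57:03

Source frame index: (0×3600 + 16×60 + 57) × 60 + 6 = 61026.
Real time: 61026 / (60000/1001) = 10181171/10000 s.
Target frame: (10181171/10000) × (30000/1001) = 30513.
At 30 labels/s: frame 30513 → 00:16:57:03.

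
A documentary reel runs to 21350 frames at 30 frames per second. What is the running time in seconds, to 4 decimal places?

Running time = 21350 × 1/30 = 2135/3 s ≈ 711.6667 s.

711.6667 seconds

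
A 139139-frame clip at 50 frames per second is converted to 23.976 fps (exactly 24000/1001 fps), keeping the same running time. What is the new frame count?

66720 frames

Target frames = source frames × (target rate / source rate) = 139139 × (24000/1001)/(50) = 139139 × 480/1001 = 66720.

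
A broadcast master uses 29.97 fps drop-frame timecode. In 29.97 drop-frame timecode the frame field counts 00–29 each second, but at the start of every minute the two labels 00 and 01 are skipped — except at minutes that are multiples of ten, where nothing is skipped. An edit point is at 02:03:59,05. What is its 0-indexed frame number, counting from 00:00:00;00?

As if non-drop at 30 labels/s: (2 × 3600 + 3 × 60 + 59) × 30 + 5 = 223175.
Minute boundaries passed: 123; those not divisible by 10: 123 − 12 = 111; dropped labels = 2 × 111 = 222.
Actual frame index = 223175 − 222 = 222953.

222953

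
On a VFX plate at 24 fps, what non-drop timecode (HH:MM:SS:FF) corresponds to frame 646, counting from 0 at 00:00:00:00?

00:00:26:22

646 ÷ 24 = 26 full seconds, remainder 22 frames.
26 s = 0 h 0 min 26 s.
Timecode: 00:00:26:22.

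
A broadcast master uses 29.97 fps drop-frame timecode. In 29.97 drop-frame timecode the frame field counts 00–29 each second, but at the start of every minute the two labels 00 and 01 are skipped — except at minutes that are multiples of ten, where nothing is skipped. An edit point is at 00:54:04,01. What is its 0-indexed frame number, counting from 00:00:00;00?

97223

As if non-drop at 30 labels/s: (0 × 3600 + 54 × 60 + 4) × 30 + 1 = 97321.
Minute boundaries passed: 54; those not divisible by 10: 54 − 5 = 49; dropped labels = 2 × 49 = 98.
Actual frame index = 97321 − 98 = 97223.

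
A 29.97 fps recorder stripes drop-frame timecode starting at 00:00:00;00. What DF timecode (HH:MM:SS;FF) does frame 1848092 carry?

17:07:44;22

Each 10-minute DF block holds 10 × 60 × 30 − 9 × 2 = 17982 frames. 1848092 ÷ 17982 → 102 full blocks, remainder 13928.
Within the partial block the first minute is 1800 frames and each further minute 1798, so 7 further minute boundaries passed. Total skipped labels = 18 × 102 + 2 × 7 = 1850.
Non-drop label index = 1848092 + 1850 = 1849942; at 30 labels/s that is 17:07:44:22, i.e. DF 17:07:44;22.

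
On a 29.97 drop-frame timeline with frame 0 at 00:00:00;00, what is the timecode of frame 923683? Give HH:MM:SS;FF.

Ten DF minutes hold 17982 frames, so frame 923683 lies in block 51 (frames 917082–935063) with 6601 frames into that block.
The block's first minute is 1800 frames and the rest 1798 each; 6601 frames reaches minute 3, so 51 × 18 + 3 × 2 = 924 labels have been skipped so far.
Adding those back, label number 923683 + 924 = 924607 at 30 labels/s is 30820 s + 7 f = 8 h 33 min 40 s frame 7, i.e. 08:33:40;07.

08:33:40;07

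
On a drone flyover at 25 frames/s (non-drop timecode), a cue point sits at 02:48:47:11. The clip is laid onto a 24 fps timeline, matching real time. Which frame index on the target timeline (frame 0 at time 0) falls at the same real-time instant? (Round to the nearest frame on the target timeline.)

frame 243059

Source frame index: (2×3600 + 48×60 + 47) × 25 + 11 = 253186.
Real time: 253186 / (25) = 253186/25 s.
Target frame: (253186/25) × (24) = 6076464/25 ≈ 243058.560 → 243059.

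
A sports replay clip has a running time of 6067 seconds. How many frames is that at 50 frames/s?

303350 frames

Frames = 6067 × 50 = 303350.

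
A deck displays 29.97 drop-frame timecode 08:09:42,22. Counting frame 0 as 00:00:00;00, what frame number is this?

As if non-drop at 30 labels/s: (8 × 3600 + 9 × 60 + 42) × 30 + 22 = 881482.
Minute boundaries passed: 489; those not divisible by 10: 489 − 48 = 441; dropped labels = 2 × 441 = 882.
Actual frame index = 881482 − 882 = 880600.

880600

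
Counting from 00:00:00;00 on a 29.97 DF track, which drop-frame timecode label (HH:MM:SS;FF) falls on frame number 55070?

Ten DF minutes hold 17982 frames, so frame 55070 lies in block 3 (frames 53946–71927) with 1124 frames into that block.
The block's first minute is 1800 frames and the rest 1798 each; 1124 frames reaches minute 0, so 3 × 18 + 0 × 2 = 54 labels have been skipped so far.
Adding those back, label number 55070 + 54 = 55124 at 30 labels/s is 1837 s + 14 f = 0 h 30 min 37 s frame 14, i.e. 00:30:37;14.

00:30:37;14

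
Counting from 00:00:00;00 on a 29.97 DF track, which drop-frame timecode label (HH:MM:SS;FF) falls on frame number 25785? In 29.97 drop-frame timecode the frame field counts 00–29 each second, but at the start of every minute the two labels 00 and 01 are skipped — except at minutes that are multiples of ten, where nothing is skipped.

00:14:20;11

Each 10-minute DF block holds 10 × 60 × 30 − 9 × 2 = 17982 frames. 25785 ÷ 17982 → 1 full block, remainder 7803.
Within the partial block the first minute is 1800 frames and each further minute 1798, so 4 further minute boundaries passed. Total skipped labels = 18 × 1 + 2 × 4 = 26.
Non-drop label index = 25785 + 26 = 25811; at 30 labels/s that is 00:14:20:11, i.e. DF 00:14:20;11.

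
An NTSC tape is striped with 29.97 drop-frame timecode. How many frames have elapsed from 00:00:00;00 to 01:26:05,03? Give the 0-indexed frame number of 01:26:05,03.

154797

As if non-drop at 30 labels/s: (1 × 3600 + 26 × 60 + 5) × 30 + 3 = 154953.
Minute boundaries passed: 86; those not divisible by 10: 86 − 8 = 78; dropped labels = 2 × 78 = 156.
Actual frame index = 154953 − 156 = 154797.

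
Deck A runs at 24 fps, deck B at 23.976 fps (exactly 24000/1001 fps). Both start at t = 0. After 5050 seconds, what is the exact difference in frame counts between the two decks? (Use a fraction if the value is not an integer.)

121200/1001 frames

A emits 24 × 5050 = 121200 frames; B emits 24000/1001 × 5050 = 121200000/1001.
Difference = 121200/1001 frames (≈ 121.0789); B is behind A.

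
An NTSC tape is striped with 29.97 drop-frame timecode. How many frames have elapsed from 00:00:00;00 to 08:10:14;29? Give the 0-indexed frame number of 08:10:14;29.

As if non-drop at 30 labels/s: (8 × 3600 + 10 × 60 + 14) × 30 + 29 = 882449.
Minute boundaries passed: 490; those not divisible by 10: 490 − 49 = 441; dropped labels = 2 × 441 = 882.
Actual frame index = 882449 − 882 = 881567.

881567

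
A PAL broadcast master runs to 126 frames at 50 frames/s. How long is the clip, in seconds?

2.52 seconds

Running time = 126 / (50) = 2.52 s.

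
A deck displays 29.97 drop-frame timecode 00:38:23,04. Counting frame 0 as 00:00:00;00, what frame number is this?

Complete 10-minute blocks: 3, each 17982 frames → 53946.
Remaining 8 whole minutes in the current block: 1800 + 7 × 1798 = 14386 frames.
Within the current minute: 23 × 30 + 4 − 2 = 692 (labels ;00/;01 skipped at this minute). Total = 53946 + 14386 + 692 = 69024.

69024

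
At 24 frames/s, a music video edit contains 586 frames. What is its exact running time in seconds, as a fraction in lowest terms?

Running time = 586 ÷ (24) = 586 × 1/24 = 293/12 s.

293/12 seconds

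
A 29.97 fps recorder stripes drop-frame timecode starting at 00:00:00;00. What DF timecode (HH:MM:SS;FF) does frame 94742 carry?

Each 10-minute DF block holds 10 × 60 × 30 − 9 × 2 = 17982 frames. 94742 ÷ 17982 → 5 full blocks, remainder 4832.
Within the partial block the first minute is 1800 frames and each further minute 1798, so 2 further minute boundaries passed. Total skipped labels = 18 × 5 + 2 × 2 = 94.
Non-drop label index = 94742 + 94 = 94836; at 30 labels/s that is 00:52:41:06, i.e. DF 00:52:41;06.

00:52:41;06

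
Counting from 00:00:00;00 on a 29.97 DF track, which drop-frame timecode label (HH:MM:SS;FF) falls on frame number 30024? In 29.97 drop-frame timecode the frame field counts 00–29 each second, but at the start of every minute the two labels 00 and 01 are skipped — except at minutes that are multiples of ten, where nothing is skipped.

00:16:41;24

Ten DF minutes hold 17982 frames, so frame 30024 lies in block 1 (frames 17982–35963) with 12042 frames into that block.
The block's first minute is 1800 frames and the rest 1798 each; 12042 frames reaches minute 6, so 1 × 18 + 6 × 2 = 30 labels have been skipped so far.
Adding those back, label number 30024 + 30 = 30054 at 30 labels/s is 1001 s + 24 f = 0 h 16 min 41 s frame 24, i.e. 00:16:41;24.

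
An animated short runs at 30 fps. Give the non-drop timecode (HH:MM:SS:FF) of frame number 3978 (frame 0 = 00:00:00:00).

00:02:12:18

3978 ÷ 30 = 132 full seconds, remainder 18 frames.
132 s = 0 h 2 min 12 s.
Timecode: 00:02:12:18.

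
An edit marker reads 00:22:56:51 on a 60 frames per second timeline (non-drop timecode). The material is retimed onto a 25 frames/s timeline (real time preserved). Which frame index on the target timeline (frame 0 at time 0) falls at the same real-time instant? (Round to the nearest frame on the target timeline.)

frame 34421

Source frame index: (0×3600 + 22×60 + 56) × 60 + 51 = 82611.
Real time: 82611 / (60) = 27537/20 s.
Target frame: (27537/20) × (25) = 137685/4 ≈ 34421.250 → 34421.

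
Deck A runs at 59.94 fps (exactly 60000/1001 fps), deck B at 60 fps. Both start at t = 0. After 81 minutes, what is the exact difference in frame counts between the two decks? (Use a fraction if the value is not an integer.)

291600/1001 frames

81 min = 4860 s.
A emits 60000/1001 × 4860 = 291600000/1001 frames; B emits 60 × 4860 = 291600.
Difference = 291600/1001 frames (≈ 291.3087); B is ahead of A.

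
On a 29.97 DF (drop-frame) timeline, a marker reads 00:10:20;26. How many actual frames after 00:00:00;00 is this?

18608

Complete 10-minute blocks: 1, each 17982 frames → 17982.
Remaining 0 whole minutes in the current block: 0 frames.
Within the current minute: 20 × 30 + 26 = 626. Total = 17982 + 0 + 626 = 18608.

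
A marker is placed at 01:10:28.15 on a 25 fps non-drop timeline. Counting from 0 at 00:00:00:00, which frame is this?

Total seconds to the label: (1 × 3600 + 10 × 60 + 28) = 4228.
Frame index = 4228 × 25 + 15 = 105715.

frame 105715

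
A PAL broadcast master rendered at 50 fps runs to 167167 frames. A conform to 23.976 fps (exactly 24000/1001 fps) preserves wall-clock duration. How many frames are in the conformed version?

Target frames = source frames × (target rate / source rate) = 167167 × (24000/1001)/(50) = 167167 × 480/1001 = 80160.

80160 frames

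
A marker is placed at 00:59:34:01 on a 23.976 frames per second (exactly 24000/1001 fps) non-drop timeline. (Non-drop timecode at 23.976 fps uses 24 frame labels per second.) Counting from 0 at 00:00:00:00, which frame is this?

Total seconds to the label: (0 × 3600 + 59 × 60 + 34) = 3574.
Frame index = 3574 × 24 + 1 = 85777.

85777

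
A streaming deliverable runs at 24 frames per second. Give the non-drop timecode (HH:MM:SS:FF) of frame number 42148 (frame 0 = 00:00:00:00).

42148 ÷ 24 = 1756 full seconds, remainder 4 frames.
1756 s = 0 h 29 min 16 s.
Timecode: 00:29:16:04.

00:29:16:04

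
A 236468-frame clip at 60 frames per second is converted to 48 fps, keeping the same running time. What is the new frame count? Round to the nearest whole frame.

189174 frames

Frames at target rate = 236468 × (48) / (60) = 945872/5 ≈ 189174.400.
Nearest whole frame: 189174.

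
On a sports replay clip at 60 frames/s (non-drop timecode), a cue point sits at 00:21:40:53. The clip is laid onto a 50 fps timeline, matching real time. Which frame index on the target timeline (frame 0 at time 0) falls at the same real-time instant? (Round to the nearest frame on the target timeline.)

frame 65044

Source frame index: (0×3600 + 21×60 + 40) × 60 + 53 = 78053.
Real time: 78053 / (60) = 78053/60 s.
Target frame: (78053/60) × (50) = 390265/6 ≈ 65044.167 → 65044.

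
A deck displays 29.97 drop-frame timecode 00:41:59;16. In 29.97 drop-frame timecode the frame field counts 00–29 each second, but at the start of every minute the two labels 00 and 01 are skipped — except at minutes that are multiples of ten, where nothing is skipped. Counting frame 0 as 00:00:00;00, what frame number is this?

Complete 10-minute blocks: 4, each 17982 frames → 71928.
Remaining 1 whole minute in the current block: 1800 + 0 × 1798 = 1800 frames.
Within the current minute: 59 × 30 + 16 − 2 = 1784 (labels ;00/;01 skipped at this minute). Total = 71928 + 1800 + 1784 = 75512.

75512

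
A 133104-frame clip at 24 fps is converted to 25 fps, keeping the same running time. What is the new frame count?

Target frames = source frames × (target rate / source rate) = 133104 × (25)/(24) = 133104 × 25/24 = 138650.

138650 frames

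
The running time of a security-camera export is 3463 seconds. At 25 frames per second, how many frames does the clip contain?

Frames = 3463 × 25 = 86575.

86575 frames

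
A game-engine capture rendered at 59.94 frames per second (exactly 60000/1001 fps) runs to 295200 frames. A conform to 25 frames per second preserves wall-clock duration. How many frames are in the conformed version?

Target frames = source frames × (target rate / source rate) = 295200 × (25)/(60000/1001) = 295200 × 1001/2400 = 123123.

123123 frames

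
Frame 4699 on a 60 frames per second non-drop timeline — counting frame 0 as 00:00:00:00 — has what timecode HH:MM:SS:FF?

00:01:18:19

4699 ÷ 60 = 78 full seconds, remainder 19 frames.
78 s = 0 h 1 min 18 s.
Timecode: 00:01:18:19.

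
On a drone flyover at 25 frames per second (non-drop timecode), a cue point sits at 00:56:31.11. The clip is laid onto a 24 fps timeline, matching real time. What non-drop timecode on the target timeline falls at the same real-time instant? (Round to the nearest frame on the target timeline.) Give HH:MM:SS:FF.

Source frame index: (0×3600 + 56×60 + 31) × 25 + 11 = 84786.
Real time: 84786 / (25) = 84786/25 s.
Target frame: (84786/25) × (24) = 2034864/25 ≈ 81394.560 → 81395.
At 24 labels/s: frame 81395 → 00:56:31:11.

00:56:31:11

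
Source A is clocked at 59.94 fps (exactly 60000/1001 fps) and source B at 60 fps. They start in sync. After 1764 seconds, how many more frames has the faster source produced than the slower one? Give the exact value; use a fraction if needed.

15120/143 frames

A emits 60000/1001 × 1764 = 15120000/143 frames; B emits 60 × 1764 = 105840.
Difference = 15120/143 frames (≈ 105.7343); B is ahead of A.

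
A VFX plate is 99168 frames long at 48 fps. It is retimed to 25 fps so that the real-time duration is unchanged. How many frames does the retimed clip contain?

51650 frames

Target frames = source frames × (target rate / source rate) = 99168 × (25)/(48) = 99168 × 25/48 = 51650.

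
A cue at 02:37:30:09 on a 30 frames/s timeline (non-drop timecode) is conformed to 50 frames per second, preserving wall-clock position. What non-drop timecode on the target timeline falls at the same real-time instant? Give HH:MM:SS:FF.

02:37:30:15

Source frame index: (2×3600 + 37×60 + 30) × 30 + 9 = 283509.
Real time: 283509 / (30) = 94503/10 s.
Target frame: (94503/10) × (50) = 472515.
At 50 labels/s: frame 472515 → 02:37:30:15.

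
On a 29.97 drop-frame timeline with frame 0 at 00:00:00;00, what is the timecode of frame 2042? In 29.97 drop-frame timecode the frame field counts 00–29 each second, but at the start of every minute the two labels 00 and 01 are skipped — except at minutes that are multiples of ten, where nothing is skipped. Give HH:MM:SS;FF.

00:01:08;04

Ten DF minutes hold 17982 frames, so frame 2042 lies in block 0 (frames 0–17981) with 2042 frames into that block.
The block's first minute is 1800 frames and the rest 1798 each; 2042 frames reaches minute 1, so 0 × 18 + 1 × 2 = 2 labels have been skipped so far.
Adding those back, label number 2042 + 2 = 2044 at 30 labels/s is 68 s + 4 f = 0 h 1 min 8 s frame 4, i.e. 00:01:08;04.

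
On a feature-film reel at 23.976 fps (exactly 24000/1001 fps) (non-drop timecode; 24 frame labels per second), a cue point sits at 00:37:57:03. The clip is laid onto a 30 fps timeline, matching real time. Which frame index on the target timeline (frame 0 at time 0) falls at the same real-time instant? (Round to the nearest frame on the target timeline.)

frame 68382

Source frame index: (0×3600 + 37×60 + 57) × 24 + 3 = 54651.
Real time: 54651 / (24000/1001) = 18235217/8000 s.
Target frame: (18235217/8000) × (30) = 54705651/800 ≈ 68382.064 → 68382.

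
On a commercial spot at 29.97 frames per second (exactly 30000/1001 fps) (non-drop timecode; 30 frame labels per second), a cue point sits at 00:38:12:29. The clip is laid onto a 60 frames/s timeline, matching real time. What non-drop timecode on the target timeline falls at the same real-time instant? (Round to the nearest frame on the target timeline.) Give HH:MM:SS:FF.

00:38:15:16

Source frame index: (0×3600 + 38×60 + 12) × 30 + 29 = 68789.
Real time: 68789 / (30000/1001) = 68857789/30000 s.
Target frame: (68857789/30000) × (60) = 68857789/500 ≈ 137715.578 → 137716.
At 60 labels/s: frame 137716 → 00:38:15:16.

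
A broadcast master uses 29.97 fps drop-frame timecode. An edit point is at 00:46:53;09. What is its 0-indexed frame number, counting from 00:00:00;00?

84315

As if non-drop at 30 labels/s: (0 × 3600 + 46 × 60 + 53) × 30 + 9 = 84399.
Minute boundaries passed: 46; those not divisible by 10: 46 − 4 = 42; dropped labels = 2 × 42 = 84.
Actual frame index = 84399 − 84 = 84315.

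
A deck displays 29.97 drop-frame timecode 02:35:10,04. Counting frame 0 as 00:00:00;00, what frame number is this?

Complete 10-minute blocks: 15, each 17982 frames → 269730.
Remaining 5 whole minutes in the current block: 1800 + 4 × 1798 = 8992 frames.
Within the current minute: 10 × 30 + 4 − 2 = 302 (labels ;00/;01 skipped at this minute). Total = 269730 + 8992 + 302 = 279024.

279024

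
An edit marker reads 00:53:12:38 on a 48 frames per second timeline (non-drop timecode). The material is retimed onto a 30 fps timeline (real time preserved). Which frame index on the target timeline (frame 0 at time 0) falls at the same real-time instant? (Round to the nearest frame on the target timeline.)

frame 95784

Source frame index: (0×3600 + 53×60 + 12) × 48 + 38 = 153254.
Real time: 153254 / (48) = 76627/24 s.
Target frame: (76627/24) × (30) = 383135/4 ≈ 95783.750 → 95784.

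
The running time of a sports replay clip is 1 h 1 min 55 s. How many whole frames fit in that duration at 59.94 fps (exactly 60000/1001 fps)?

222677 frames

1 h 1 min 55 s = 3715 s.
Frames = 3715 × 60000/1001 = 222900000/1001 ≈ 222677.3227.
Complete frames: 222677.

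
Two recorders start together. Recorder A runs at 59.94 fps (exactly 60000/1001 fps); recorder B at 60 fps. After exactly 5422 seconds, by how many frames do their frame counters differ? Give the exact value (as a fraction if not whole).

325320/1001 frames

A emits 60000/1001 × 5422 = 325320000/1001 frames; B emits 60 × 5422 = 325320.
Difference = 325320/1001 frames (≈ 324.9950); B is ahead of A.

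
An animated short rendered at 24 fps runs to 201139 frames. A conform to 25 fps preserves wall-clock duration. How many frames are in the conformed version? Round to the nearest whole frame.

Frames at target rate = 201139 × (25) / (24) = 5028475/24 ≈ 209519.792.
Nearest whole frame: 209520.

209520 frames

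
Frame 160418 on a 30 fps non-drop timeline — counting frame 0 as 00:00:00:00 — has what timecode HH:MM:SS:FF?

160418 ÷ 30 = 5347 full seconds, remainder 8 frames.
5347 s = 1 h 29 min 7 s.
Timecode: 01:29:07:08.

01:29:07:08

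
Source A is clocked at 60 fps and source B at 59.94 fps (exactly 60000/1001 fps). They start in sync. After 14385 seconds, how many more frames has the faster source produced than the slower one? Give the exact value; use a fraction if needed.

A emits 60 × 14385 = 863100 frames; B emits 60000/1001 × 14385 = 123300000/143.
Difference = 123300/143 frames (≈ 862.2378); B is behind A.

123300/143 frames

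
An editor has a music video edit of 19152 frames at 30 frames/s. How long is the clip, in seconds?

638.4 seconds

Running time = 19152 / (30) = 638.4 s.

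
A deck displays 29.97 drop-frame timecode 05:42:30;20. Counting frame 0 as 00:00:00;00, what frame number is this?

As if non-drop at 30 labels/s: (5 × 3600 + 42 × 60 + 30) × 30 + 20 = 616520.
Minute boundaries passed: 342; those not divisible by 10: 342 − 34 = 308; dropped labels = 2 × 308 = 616.
Actual frame index = 616520 − 616 = 615904.

615904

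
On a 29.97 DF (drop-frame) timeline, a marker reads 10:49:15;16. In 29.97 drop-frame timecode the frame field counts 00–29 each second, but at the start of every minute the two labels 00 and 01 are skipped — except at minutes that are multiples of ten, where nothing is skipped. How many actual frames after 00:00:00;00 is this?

Complete 10-minute blocks: 64, each 17982 frames → 1150848.
Remaining 9 whole minutes in the current block: 1800 + 8 × 1798 = 16184 frames.
Within the current minute: 15 × 30 + 16 − 2 = 464 (labels ;00/;01 skipped at this minute). Total = 1150848 + 16184 + 464 = 1167496.

1167496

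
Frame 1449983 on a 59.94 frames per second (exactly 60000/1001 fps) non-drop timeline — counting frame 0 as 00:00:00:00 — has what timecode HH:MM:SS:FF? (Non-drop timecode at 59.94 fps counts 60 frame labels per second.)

1449983 ÷ 60 = 24166 full seconds, remainder 23 frames.
24166 s = 6 h 42 min 46 s.
Timecode: 06:42:46:23.

06:42:46:23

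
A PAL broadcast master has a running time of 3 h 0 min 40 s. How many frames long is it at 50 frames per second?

542000 frames

3 h 0 min 40 s = 10840 s.
Frames = 10840 × 50 = 542000.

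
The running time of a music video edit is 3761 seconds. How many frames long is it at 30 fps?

112830 frames

Frames = 3761 × 30 = 112830.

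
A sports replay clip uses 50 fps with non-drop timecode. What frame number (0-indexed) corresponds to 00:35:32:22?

106622

Total seconds to the label: (0 × 3600 + 35 × 60 + 32) = 2132.
Frame index = 2132 × 50 + 22 = 106622.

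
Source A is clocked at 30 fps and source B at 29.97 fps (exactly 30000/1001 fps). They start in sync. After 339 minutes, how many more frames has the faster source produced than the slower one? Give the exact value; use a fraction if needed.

610200/1001 frames

339 min = 20340 s.
A emits 30 × 20340 = 610200 frames; B emits 30000/1001 × 20340 = 610200000/1001.
Difference = 610200/1001 frames (≈ 609.5904); B is behind A.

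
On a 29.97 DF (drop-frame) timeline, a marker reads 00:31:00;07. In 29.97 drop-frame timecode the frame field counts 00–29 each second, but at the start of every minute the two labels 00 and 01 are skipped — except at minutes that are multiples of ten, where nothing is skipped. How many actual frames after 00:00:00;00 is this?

Complete 10-minute blocks: 3, each 17982 frames → 53946.
Remaining 1 whole minute in the current block: 1800 + 0 × 1798 = 1800 frames.
Within the current minute: 0 × 30 + 7 − 2 = 5 (labels ;00/;01 skipped at this minute). Total = 53946 + 1800 + 5 = 55751.

55751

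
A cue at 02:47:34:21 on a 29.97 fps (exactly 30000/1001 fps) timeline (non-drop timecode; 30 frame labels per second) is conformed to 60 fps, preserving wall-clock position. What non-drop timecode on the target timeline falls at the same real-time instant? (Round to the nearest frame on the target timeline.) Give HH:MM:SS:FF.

Source frame index: (2×3600 + 47×60 + 34) × 30 + 21 = 301641.
Real time: 301641 / (30000/1001) = 100647547/10000 s.
Target frame: (100647547/10000) × (60) = 301942641/500 ≈ 603885.282 → 603885.
At 60 labels/s: frame 603885 → 02:47:44:45.

02:47:44:45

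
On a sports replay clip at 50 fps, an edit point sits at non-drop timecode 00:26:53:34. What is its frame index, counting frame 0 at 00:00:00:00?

Total seconds to the label: (0 × 3600 + 26 × 60 + 53) = 1613.
Frame index = 1613 × 50 + 34 = 80684.

frame 80684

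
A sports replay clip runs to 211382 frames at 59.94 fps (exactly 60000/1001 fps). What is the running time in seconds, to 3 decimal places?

3526.556 seconds

Running time = 211382 × 1001/60000 = 105796691/30000 s ≈ 3526.556 s.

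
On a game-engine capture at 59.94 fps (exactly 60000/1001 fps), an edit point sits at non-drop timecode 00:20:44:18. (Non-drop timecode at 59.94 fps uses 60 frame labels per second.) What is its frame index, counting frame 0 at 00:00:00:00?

74658

Total seconds to the label: (0 × 3600 + 20 × 60 + 44) = 1244.
Frame index = 1244 × 60 + 18 = 74658.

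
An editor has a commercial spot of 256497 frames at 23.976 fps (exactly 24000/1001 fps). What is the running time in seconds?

Running time = 256497 / (24000/1001) = 10698.062375 s.

10698.062375 seconds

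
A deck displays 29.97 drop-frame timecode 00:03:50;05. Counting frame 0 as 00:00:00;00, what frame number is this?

6899

As if non-drop at 30 labels/s: (0 × 3600 + 3 × 60 + 50) × 30 + 5 = 6905.
Minute boundaries passed: 3; those not divisible by 10: 3 − 0 = 3; dropped labels = 2 × 3 = 6.
Actual frame index = 6905 − 6 = 6899.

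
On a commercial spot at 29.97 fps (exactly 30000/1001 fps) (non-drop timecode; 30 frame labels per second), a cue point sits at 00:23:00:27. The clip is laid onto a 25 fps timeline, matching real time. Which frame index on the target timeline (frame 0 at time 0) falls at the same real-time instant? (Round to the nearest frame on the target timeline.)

frame 34557

Source frame index: (0×3600 + 23×60 + 0) × 30 + 27 = 41427.
Real time: 41427 / (30000/1001) = 13822809/10000 s.
Target frame: (13822809/10000) × (25) = 13822809/400 ≈ 34557.022 → 34557.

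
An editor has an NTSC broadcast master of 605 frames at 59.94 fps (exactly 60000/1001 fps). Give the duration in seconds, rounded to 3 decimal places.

10.093 seconds

Running time = 605 × 1001/60000 = 121121/12000 s ≈ 10.093 s.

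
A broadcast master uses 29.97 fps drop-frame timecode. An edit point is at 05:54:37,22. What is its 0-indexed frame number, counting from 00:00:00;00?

Complete 10-minute blocks: 35, each 17982 frames → 629370.
Remaining 4 whole minutes in the current block: 1800 + 3 × 1798 = 7194 frames.
Within the current minute: 37 × 30 + 22 − 2 = 1130 (labels ;00/;01 skipped at this minute). Total = 629370 + 7194 + 1130 = 637694.

637694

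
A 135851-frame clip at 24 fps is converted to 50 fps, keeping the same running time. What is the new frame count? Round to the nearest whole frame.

283023 frames

Frames at target rate = 135851 × (50) / (24) = 3396275/12 ≈ 283022.917.
Nearest whole frame: 283023.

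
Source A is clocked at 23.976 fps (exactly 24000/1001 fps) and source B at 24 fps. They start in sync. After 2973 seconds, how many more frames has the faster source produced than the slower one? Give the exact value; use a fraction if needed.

71352/1001 frames

A emits 24000/1001 × 2973 = 71352000/1001 frames; B emits 24 × 2973 = 71352.
Difference = 71352/1001 frames (≈ 71.2807); B is ahead of A.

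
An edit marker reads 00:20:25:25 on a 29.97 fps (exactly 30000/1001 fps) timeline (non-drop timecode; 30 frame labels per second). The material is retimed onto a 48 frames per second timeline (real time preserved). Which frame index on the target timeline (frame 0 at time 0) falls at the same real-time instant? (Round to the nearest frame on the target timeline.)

frame 58899

Source frame index: (0×3600 + 20×60 + 25) × 30 + 25 = 36775.
Real time: 36775 / (30000/1001) = 1472471/1200 s.
Target frame: (1472471/1200) × (48) = 1472471/25 ≈ 58898.840 → 58899.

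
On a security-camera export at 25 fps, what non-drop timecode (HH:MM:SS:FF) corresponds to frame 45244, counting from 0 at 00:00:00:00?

45244 ÷ 25 = 1809 full seconds, remainder 19 frames.
1809 s = 0 h 30 min 9 s.
Timecode: 00:30:09:19.

00:30:09:19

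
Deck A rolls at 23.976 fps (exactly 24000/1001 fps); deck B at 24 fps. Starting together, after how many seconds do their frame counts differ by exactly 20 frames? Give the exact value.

The gap grows by |24 − 24000/1001| = 24/1001 frames per second.
Time for a 20-frame gap: 20 ÷ (24/1001) = 5005/6 s.

5005/6 seconds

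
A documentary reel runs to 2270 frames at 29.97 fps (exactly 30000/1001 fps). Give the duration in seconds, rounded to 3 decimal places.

Running time = 2270 × 1001/30000 = 227227/3000 s ≈ 75.742 s.

75.742 seconds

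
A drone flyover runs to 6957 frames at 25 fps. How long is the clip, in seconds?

278.28 seconds

Running time = 6957 / (25) = 278.28 s.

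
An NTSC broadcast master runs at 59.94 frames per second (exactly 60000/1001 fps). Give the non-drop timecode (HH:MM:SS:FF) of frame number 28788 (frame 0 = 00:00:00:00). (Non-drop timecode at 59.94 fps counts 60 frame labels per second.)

28788 ÷ 60 = 479 full seconds, remainder 48 frames.
479 s = 0 h 7 min 59 s.
Timecode: 00:07:59:48.

00:07:59:48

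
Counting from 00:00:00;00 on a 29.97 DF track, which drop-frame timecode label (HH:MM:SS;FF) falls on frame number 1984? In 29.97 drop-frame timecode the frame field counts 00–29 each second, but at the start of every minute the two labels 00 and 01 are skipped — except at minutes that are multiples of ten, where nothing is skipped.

00:01:06;06

Each 10-minute DF block holds 10 × 60 × 30 − 9 × 2 = 17982 frames. 1984 ÷ 17982 → 0 full blocks, remainder 1984.
Within the partial block the first minute is 1800 frames and each further minute 1798, so 1 further minute boundary passed. Total skipped labels = 18 × 0 + 2 × 1 = 2.
Non-drop label index = 1984 + 2 = 1986; at 30 labels/s that is 00:01:06:06, i.e. DF 00:01:06;06.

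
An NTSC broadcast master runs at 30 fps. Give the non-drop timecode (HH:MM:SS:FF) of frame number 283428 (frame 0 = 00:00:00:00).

283428 ÷ 30 = 9447 full seconds, remainder 18 frames.
9447 s = 2 h 37 min 27 s.
Timecode: 02:37:27:18.

02:37:27:18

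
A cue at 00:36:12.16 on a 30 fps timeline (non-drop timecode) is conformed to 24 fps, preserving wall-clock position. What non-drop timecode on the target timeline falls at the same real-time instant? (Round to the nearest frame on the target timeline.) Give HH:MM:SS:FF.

Source frame index: (0×3600 + 36×60 + 12) × 30 + 16 = 65176.
Real time: 65176 / (30) = 32588/15 s.
Target frame: (32588/15) × (24) = 260704/5 ≈ 52140.800 → 52141.
At 24 labels/s: frame 52141 → 00:36:12:13.

00:36:12:13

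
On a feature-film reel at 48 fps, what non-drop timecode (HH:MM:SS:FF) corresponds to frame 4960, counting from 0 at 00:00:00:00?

00:01:43:16

4960 ÷ 48 = 103 full seconds, remainder 16 frames.
103 s = 0 h 1 min 43 s.
Timecode: 00:01:43:16.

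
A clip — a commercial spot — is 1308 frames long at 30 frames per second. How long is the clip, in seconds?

Running time = 1308 / (30) = 43.6 s.

43.6 seconds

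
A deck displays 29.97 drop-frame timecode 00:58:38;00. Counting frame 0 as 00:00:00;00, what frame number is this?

105434

As if non-drop at 30 labels/s: (0 × 3600 + 58 × 60 + 38) × 30 + 0 = 105540.
Minute boundaries passed: 58; those not divisible by 10: 58 − 5 = 53; dropped labels = 2 × 53 = 106.
Actual frame index = 105540 − 106 = 105434.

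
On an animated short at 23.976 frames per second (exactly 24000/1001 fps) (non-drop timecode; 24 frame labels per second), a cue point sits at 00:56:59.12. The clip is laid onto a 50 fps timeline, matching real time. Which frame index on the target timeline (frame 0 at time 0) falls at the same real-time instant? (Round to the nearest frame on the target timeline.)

frame 171146

Source frame index: (0×3600 + 56×60 + 59) × 24 + 12 = 82068.
Real time: 82068 / (24000/1001) = 6845839/2000 s.
Target frame: (6845839/2000) × (50) = 6845839/40 ≈ 171145.975 → 171146.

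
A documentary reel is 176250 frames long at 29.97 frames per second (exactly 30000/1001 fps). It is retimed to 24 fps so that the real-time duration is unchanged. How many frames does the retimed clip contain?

Target frames = source frames × (target rate / source rate) = 176250 × (24)/(30000/1001) = 176250 × 1001/1250 = 141141.

141141 frames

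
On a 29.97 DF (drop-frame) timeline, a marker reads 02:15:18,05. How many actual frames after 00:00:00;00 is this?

As if non-drop at 30 labels/s: (2 × 3600 + 15 × 60 + 18) × 30 + 5 = 243545.
Minute boundaries passed: 135; those not divisible by 10: 135 − 13 = 122; dropped labels = 2 × 122 = 244.
Actual frame index = 243545 − 244 = 243301.

243301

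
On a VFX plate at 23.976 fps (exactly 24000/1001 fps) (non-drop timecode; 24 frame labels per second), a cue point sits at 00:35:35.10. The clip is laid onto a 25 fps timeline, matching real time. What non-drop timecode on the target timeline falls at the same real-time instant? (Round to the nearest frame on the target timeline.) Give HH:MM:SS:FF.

00:35:37:14

Source frame index: (0×3600 + 35×60 + 35) × 24 + 10 = 51250.
Real time: 51250 / (24000/1001) = 205205/96 s.
Target frame: (205205/96) × (25) = 5130125/96 ≈ 53438.802 → 53439.
At 25 labels/s: frame 53439 → 00:35:37:14.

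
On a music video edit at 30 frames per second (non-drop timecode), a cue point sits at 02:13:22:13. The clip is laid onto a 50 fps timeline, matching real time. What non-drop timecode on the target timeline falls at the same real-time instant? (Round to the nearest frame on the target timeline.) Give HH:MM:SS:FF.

Source frame index: (2×3600 + 13×60 + 22) × 30 + 13 = 240073.
Real time: 240073 / (30) = 240073/30 s.
Target frame: (240073/30) × (50) = 1200365/3 ≈ 400121.667 → 400122.
At 50 labels/s: frame 400122 → 02:13:22:22.

02:13:22:22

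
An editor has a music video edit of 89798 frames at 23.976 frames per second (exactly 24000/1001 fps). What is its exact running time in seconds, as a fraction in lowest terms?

44943899/12000 seconds

Running time = 89798 ÷ (24000/1001) = 89798 × 1001/24000 = 44943899/12000 s.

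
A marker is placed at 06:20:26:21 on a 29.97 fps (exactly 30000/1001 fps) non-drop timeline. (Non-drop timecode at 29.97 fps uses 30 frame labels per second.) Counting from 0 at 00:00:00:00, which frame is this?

Total seconds to the label: (6 × 3600 + 20 × 60 + 26) = 22826.
Frame index = 22826 × 30 + 21 = 684801.

684801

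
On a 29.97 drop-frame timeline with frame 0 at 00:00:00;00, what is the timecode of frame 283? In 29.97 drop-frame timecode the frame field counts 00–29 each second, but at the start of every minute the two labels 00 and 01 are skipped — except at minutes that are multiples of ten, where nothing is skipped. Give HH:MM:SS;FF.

Each 10-minute DF block holds 10 × 60 × 30 − 9 × 2 = 17982 frames. 283 ÷ 17982 → 0 full blocks, remainder 283.
Within the partial block the first minute is 1800 frames and each further minute 1798, so 0 further minute boundaries passed. Total skipped labels = 18 × 0 + 2 × 0 = 0.
Non-drop label index = 283 + 0 = 283; at 30 labels/s that is 00:00:09:13, i.e. DF 00:00:09;13.

00:00:09;13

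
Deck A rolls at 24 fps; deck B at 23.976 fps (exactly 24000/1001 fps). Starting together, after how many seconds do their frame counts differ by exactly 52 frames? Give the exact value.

The gap grows by |24000/1001 − 24| = 24/1001 frames per second.
Time for a 52-frame gap: 52 ÷ (24/1001) = 13013/6 s.

13013/6 seconds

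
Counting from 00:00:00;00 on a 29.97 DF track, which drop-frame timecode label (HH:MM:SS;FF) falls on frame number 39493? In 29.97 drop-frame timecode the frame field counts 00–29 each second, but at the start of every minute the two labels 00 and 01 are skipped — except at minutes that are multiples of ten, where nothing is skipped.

00:21:57;21

Each 10-minute DF block holds 10 × 60 × 30 − 9 × 2 = 17982 frames. 39493 ÷ 17982 → 2 full blocks, remainder 3529.
Within the partial block the first minute is 1800 frames and each further minute 1798, so 1 further minute boundary passed. Total skipped labels = 18 × 2 + 2 × 1 = 38.
Non-drop label index = 39493 + 38 = 39531; at 30 labels/s that is 00:21:57:21, i.e. DF 00:21:57;21.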